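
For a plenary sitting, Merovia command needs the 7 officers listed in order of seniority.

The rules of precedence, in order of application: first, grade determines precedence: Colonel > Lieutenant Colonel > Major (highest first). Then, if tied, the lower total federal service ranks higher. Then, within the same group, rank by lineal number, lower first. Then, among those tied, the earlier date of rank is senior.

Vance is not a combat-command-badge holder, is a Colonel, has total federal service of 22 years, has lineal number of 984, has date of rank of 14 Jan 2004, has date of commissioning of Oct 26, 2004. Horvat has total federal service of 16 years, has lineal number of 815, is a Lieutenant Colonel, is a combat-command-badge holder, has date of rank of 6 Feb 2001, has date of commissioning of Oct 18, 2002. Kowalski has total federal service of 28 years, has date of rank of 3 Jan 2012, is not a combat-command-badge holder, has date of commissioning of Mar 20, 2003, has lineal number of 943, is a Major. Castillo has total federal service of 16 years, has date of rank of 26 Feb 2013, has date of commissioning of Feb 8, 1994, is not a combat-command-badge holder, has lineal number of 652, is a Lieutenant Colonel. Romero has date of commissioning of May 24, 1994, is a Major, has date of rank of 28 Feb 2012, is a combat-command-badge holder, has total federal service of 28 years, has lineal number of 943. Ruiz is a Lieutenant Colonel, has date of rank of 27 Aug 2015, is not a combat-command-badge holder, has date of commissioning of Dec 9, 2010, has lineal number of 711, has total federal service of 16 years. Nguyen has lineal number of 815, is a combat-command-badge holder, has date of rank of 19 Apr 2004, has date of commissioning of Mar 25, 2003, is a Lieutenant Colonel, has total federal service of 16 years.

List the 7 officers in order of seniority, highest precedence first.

Vance, Castillo, Ruiz, Horvat, Nguyen, Kowalski, Romero

By grade: Vance (Colonel); then Castillo, Ruiz, Horvat and Nguyen (Lieutenant Colonel); then Kowalski and Romero (Major).
Castillo, Ruiz, Horvat and Nguyen all have total federal service 16 years, so the next rule applies.
Among Castillo, Ruiz, Horvat and Nguyen, by lineal number (lower first): Castillo (652) before Ruiz (711) before Horvat and Nguyen (815).
Among Horvat and Nguyen, by date of rank (earlier first): Horvat (6 Feb 2001) before Nguyen (19 Apr 2004).
Kowalski and Romero both have total federal service 28 years, so the next rule applies.
Kowalski and Romero both have lineal number 943, so the next rule applies.
Among Kowalski and Romero, by date of rank (earlier first): Kowalski (3 Jan 2012) before Romero (28 Feb 2012).
Full order: Vance, Castillo, Ruiz, Horvat, Nguyen, Kowalski, Romero.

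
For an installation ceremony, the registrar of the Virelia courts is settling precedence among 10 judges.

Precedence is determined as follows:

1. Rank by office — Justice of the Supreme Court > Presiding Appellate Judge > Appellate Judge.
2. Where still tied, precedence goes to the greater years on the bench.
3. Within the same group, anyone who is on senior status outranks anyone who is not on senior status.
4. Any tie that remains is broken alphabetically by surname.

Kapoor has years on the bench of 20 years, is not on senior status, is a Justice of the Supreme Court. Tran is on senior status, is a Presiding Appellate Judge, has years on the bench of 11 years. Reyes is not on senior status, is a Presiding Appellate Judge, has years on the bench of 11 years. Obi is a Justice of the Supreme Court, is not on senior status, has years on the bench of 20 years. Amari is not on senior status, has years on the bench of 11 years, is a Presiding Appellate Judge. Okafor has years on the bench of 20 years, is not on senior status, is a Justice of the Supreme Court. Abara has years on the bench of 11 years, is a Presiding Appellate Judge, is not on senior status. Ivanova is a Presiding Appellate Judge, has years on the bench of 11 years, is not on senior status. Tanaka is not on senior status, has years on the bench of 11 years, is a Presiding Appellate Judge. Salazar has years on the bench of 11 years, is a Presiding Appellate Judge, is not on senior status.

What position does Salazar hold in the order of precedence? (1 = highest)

By office: Kapoor, Obi and Okafor (Justice of the Supreme Court); then Tran, Abara, Amari, Ivanova, Reyes, Salazar and Tanaka (Presiding Appellate Judge).
Kapoor, Obi and Okafor all have years on the bench 20 years, so the next rule applies.
Kapoor, Obi and Okafor are each not on senior status, so the next rule applies.
Among Kapoor, Obi and Okafor, alphabetically by surname: Kapoor before Obi before Okafor.
Tran, Abara, Amari, Ivanova, Reyes, Salazar and Tanaka all have years on the bench 11 years, so the next rule applies.
Among Tran, Abara, Amari, Ivanova, Reyes, Salazar and Tanaka, on senior status before not on senior status: Tran (on senior status) before Abara, Amari, Ivanova, Reyes, Salazar and Tanaka (not on senior status).
Among Abara, Amari, Ivanova, Reyes, Salazar and Tanaka, alphabetically by surname: Abara before Amari before Ivanova before Reyes before Salazar before Tanaka.
Order: Kapoor, Obi, Okafor, Tran, Abara, Amari, Ivanova, Reyes, Salazar, Tanaka. So position 9.

9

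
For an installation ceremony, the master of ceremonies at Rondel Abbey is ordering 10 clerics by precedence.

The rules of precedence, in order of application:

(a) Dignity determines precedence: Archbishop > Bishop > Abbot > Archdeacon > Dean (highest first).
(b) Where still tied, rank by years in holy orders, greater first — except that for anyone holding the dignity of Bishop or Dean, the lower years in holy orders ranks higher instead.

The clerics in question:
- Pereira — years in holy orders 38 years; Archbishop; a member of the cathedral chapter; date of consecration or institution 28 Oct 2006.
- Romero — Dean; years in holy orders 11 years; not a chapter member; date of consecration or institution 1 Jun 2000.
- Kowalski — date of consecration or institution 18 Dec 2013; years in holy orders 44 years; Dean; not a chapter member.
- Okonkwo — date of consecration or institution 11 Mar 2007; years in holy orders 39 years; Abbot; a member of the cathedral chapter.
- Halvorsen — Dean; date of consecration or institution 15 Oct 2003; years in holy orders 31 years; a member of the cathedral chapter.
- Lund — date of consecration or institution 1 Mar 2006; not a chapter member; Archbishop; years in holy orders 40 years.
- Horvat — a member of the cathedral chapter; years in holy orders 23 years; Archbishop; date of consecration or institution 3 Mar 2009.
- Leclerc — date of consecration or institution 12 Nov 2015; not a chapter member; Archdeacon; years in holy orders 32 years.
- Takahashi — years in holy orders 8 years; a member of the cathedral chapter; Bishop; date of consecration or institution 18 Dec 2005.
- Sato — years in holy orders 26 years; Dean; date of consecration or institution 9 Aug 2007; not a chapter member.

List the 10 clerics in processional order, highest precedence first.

By dignity: Lund, Pereira and Horvat (Archbishop); then Takahashi (Bishop); then Okonkwo (Abbot); then Leclerc (Archdeacon); then Romero, Sato, Halvorsen and Kowalski (Dean).
Among Lund, Pereira and Horvat, by years in holy orders (higher first): Lund (40 years) before Pereira (38 years) before Horvat (23 years).
Among Romero, Sato, Halvorsen and Kowalski, by years in holy orders (lower first) (reversed rule for this group): Romero (11 years) before Sato (26 years) before Halvorsen (31 years) before Kowalski (44 years).
Full order: Lund, Pereira, Horvat, Takahashi, Okonkwo, Leclerc, Romero, Sato, Halvorsen, Kowalski.

Lund, Pereira, Horvat, Takahashi, Okonkwo, Leclerc, Romero, Sato, Halvorsen, Kowalski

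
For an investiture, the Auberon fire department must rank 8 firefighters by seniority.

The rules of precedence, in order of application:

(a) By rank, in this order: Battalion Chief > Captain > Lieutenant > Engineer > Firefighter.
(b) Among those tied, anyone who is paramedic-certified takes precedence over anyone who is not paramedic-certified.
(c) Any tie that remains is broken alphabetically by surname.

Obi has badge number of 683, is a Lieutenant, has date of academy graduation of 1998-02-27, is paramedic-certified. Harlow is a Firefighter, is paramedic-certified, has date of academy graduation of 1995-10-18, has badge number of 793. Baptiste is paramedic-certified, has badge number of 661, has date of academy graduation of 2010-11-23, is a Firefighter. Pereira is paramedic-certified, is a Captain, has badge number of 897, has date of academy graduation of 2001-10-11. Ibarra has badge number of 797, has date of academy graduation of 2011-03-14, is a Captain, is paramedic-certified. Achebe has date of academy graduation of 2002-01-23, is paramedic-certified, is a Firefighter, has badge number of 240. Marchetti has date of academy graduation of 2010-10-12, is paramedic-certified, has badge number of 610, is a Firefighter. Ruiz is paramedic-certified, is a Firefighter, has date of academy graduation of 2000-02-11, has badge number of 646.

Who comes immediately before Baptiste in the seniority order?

Achebe

By rank: Ibarra and Pereira (Captain); then Obi (Lieutenant); then Achebe, Baptiste, Harlow, Marchetti and Ruiz (Firefighter).
Ibarra and Pereira are each paramedic-certified, so the next rule applies.
Among Ibarra and Pereira, alphabetically by surname: Ibarra before Pereira.
Achebe, Baptiste, Harlow, Marchetti and Ruiz are each paramedic-certified, so the next rule applies.
Among Achebe, Baptiste, Harlow, Marchetti and Ruiz, alphabetically by surname: Achebe before Baptiste before Harlow before Marchetti before Ruiz.
Order: Ibarra, Pereira, Obi, Achebe, Baptiste, Harlow, Marchetti, Ruiz.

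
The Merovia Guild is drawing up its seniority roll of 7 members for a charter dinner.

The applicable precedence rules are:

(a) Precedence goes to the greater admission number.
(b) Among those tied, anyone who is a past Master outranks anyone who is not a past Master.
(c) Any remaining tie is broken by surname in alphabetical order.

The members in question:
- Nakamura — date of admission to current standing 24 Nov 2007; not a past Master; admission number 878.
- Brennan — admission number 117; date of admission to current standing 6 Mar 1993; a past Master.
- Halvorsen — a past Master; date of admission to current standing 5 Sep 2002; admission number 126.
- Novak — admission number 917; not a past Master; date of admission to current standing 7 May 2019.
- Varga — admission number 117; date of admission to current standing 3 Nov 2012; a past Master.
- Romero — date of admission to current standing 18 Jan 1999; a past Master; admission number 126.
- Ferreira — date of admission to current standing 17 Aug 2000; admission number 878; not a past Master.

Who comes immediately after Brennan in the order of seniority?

By admission number (higher first): Novak (917); then Ferreira and Nakamura (both 878); then Halvorsen and Romero (both 126); then Brennan and Varga (both 117).
Ferreira and Nakamura are each not a past Master, so the next rule applies.
Among Ferreira and Nakamura, alphabetically by surname: Ferreira before Nakamura.
Halvorsen and Romero are each a past Master, so the next rule applies.
Among Halvorsen and Romero, alphabetically by surname: Halvorsen before Romero.
Brennan and Varga are each a past Master, so the next rule applies.
Among Brennan and Varga, alphabetically by surname: Brennan before Varga.
Order: Novak, Ferreira, Nakamura, Halvorsen, Romero, Brennan, Varga.

Varga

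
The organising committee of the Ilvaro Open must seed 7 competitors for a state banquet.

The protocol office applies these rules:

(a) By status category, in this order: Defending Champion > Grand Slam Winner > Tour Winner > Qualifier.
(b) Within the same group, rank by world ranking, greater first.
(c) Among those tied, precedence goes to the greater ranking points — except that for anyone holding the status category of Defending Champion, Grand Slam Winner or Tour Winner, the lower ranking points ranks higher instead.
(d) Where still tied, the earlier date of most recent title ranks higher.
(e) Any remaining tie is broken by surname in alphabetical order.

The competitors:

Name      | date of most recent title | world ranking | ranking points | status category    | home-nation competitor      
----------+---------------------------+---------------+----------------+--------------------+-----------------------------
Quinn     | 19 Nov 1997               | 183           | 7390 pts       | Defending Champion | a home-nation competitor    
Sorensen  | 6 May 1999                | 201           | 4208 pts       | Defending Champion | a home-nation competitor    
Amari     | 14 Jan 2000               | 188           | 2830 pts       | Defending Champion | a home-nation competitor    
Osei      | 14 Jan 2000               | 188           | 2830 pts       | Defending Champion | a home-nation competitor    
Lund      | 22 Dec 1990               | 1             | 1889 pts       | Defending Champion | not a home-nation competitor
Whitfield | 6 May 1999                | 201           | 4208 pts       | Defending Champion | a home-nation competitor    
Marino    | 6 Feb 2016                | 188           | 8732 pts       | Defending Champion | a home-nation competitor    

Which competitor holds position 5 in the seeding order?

By status category: Sorensen, Whitfield, Amari, Osei, Marino, Quinn and Lund (Defending Champion).
Among Sorensen, Whitfield, Amari, Osei, Marino, Quinn and Lund, by world ranking (higher first): Sorensen and Whitfield (201) before Amari, Osei and Marino (188) before Quinn (183) before Lund (1).
Sorensen and Whitfield both have ranking points 4208 pts, so the next rule applies.
Sorensen and Whitfield both have date of most recent title 6 May 1999, so the next rule applies.
Among Sorensen and Whitfield, alphabetically by surname: Sorensen before Whitfield.
Among Amari, Osei and Marino, by ranking points (lower first) (reversed rule for this group): Amari and Osei (2830 pts) before Marino (8732 pts).
Amari and Osei both have date of most recent title 14 Jan 2000, so the next rule applies.
Among Amari and Osei, alphabetically by surname: Amari before Osei.
Order: Sorensen, Whitfield, Amari, Osei, Marino, Quinn, Lund.

Marino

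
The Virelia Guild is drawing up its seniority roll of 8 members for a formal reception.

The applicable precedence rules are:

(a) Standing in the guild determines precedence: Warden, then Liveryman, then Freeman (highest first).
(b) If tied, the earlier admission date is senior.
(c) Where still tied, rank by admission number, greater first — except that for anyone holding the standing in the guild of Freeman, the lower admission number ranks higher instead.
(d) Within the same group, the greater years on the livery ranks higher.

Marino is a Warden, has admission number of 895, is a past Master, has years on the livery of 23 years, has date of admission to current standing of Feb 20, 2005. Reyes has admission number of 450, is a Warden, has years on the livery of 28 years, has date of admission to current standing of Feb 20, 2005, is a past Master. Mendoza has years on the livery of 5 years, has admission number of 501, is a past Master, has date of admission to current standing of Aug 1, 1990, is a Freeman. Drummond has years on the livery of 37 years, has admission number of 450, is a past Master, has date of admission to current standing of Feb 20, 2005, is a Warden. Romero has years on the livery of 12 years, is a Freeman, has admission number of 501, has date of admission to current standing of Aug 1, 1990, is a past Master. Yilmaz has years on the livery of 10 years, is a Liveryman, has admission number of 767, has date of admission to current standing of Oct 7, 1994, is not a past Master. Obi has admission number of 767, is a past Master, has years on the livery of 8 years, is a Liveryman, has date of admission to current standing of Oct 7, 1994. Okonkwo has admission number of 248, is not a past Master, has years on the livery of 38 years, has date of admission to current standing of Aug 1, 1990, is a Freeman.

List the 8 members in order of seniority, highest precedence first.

By standing in the guild: Marino, Drummond and Reyes (Warden); then Yilmaz and Obi (Liveryman); then Okonkwo, Romero and Mendoza (Freeman).
Marino, Drummond and Reyes all have date of admission to current standing Feb 20, 2005, so the next rule applies.
Among Marino, Drummond and Reyes, by admission number (higher first): Marino (895) before Drummond and Reyes (450).
Among Drummond and Reyes, by years on the livery (higher first): Drummond (37 years) before Reyes (28 years).
Yilmaz and Obi both have date of admission to current standing Oct 7, 1994, so the next rule applies.
Yilmaz and Obi both have admission number 767, so the next rule applies.
Among Yilmaz and Obi, by years on the livery (higher first): Yilmaz (10 years) before Obi (8 years).
Okonkwo, Romero and Mendoza all have date of admission to current standing Aug 1, 1990, so the next rule applies.
Among Okonkwo, Romero and Mendoza, by admission number (lower first) (reversed rule for this group): Okonkwo (248) before Romero and Mendoza (501).
Among Romero and Mendoza, by years on the livery (higher first): Romero (12 years) before Mendoza (5 years).
Full order: Marino, Drummond, Reyes, Yilmaz, Obi, Okonkwo, Romero, Mendoza.

Marino, Drummond, Reyes, Yilmaz, Obi, Okonkwo, Romero, Mendoza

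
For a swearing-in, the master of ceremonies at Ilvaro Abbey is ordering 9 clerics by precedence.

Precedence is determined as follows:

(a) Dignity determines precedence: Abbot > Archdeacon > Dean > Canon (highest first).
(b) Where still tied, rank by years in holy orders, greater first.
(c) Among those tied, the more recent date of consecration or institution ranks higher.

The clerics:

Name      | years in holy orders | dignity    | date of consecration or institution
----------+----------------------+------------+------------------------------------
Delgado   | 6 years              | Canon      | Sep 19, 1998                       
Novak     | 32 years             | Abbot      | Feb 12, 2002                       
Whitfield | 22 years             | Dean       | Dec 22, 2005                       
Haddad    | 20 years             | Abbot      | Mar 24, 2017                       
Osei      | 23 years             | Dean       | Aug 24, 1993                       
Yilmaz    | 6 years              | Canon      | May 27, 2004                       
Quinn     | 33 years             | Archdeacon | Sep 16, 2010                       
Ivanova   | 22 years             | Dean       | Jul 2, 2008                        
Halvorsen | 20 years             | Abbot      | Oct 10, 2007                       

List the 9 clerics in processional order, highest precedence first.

By dignity: Novak, Haddad and Halvorsen (Abbot); then Quinn (Archdeacon); then Osei, Ivanova and Whitfield (Dean); then Yilmaz and Delgado (Canon).
Among Novak, Haddad and Halvorsen, by years in holy orders (higher first): Novak (32 years) before Haddad and Halvorsen (20 years).
Among Haddad and Halvorsen, by date of consecration or institution (later first): Haddad (Mar 24, 2017) before Halvorsen (Oct 10, 2007).
Among Osei, Ivanova and Whitfield, by years in holy orders (higher first): Osei (23 years) before Ivanova and Whitfield (22 years).
Among Ivanova and Whitfield, by date of consecration or institution (later first): Ivanova (Jul 2, 2008) before Whitfield (Dec 22, 2005).
Yilmaz and Delgado both have years in holy orders 6 years, so the next rule applies.
Among Yilmaz and Delgado, by date of consecration or institution (later first): Yilmaz (May 27, 2004) before Delgado (Sep 19, 1998).
Full order: Novak, Haddad, Halvorsen, Quinn, Osei, Ivanova, Whitfield, Yilmaz, Delgado.

Novak, Haddad, Halvorsen, Quinn, Osei, Ivanova, Whitfield, Yilmaz, Delgado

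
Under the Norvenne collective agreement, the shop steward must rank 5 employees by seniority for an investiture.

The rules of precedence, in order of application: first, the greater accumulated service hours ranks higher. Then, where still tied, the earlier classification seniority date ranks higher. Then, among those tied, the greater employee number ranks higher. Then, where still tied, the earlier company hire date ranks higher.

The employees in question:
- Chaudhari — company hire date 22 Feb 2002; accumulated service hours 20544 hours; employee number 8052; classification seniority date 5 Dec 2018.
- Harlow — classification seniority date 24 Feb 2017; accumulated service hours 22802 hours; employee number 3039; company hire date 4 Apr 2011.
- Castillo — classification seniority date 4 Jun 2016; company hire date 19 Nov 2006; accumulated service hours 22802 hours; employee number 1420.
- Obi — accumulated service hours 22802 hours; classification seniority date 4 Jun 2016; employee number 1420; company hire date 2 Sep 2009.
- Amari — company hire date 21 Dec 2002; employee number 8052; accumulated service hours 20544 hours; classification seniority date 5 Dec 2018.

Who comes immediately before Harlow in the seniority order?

By accumulated service hours (higher first): Castillo, Obi and Harlow (each 22802 hours); then Chaudhari and Amari (both 20544 hours).
Among Castillo, Obi and Harlow, by classification seniority date (earlier first): Castillo and Obi (4 Jun 2016) before Harlow (24 Feb 2017).
Castillo and Obi both have employee number 1420, so the next rule applies.
Among Castillo and Obi, by company hire date (earlier first): Castillo (19 Nov 2006) before Obi (2 Sep 2009).
Chaudhari and Amari both have classification seniority date 5 Dec 2018, so the next rule applies.
Chaudhari and Amari both have employee number 8052, so the next rule applies.
Among Chaudhari and Amari, by company hire date (earlier first): Chaudhari (22 Feb 2002) before Amari (21 Dec 2002).
Order: Castillo, Obi, Harlow, Chaudhari, Amari.

Obi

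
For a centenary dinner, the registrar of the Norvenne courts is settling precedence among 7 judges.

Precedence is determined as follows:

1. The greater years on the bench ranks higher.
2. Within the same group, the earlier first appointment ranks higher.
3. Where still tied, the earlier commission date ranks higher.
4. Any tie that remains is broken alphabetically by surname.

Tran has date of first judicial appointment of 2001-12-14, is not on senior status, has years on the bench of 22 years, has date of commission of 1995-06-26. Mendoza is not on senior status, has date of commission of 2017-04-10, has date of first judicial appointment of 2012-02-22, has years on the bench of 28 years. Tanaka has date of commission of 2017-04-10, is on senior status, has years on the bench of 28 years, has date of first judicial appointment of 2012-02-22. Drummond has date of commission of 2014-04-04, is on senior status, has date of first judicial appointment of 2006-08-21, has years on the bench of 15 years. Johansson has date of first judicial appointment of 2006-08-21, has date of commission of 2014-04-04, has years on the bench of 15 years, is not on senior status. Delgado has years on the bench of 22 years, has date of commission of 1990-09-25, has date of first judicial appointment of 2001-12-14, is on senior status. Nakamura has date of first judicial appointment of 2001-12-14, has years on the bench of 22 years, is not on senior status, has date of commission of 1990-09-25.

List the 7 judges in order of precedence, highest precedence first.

Mendoza, Tanaka, Delgado, Nakamura, Tran, Drummond, Johansson

By years on the bench (higher first): Mendoza and Tanaka (both 28 years); then Delgado, Nakamura and Tran (each 22 years); then Drummond and Johansson (both 15 years).
Mendoza and Tanaka both have date of first judicial appointment 2012-02-22, so the next rule applies.
Mendoza and Tanaka both have date of commission 2017-04-10, so the next rule applies.
Among Mendoza and Tanaka, alphabetically by surname: Mendoza before Tanaka.
Delgado, Nakamura and Tran all have date of first judicial appointment 2001-12-14, so the next rule applies.
Among Delgado, Nakamura and Tran, by date of commission (earlier first): Delgado and Nakamura (1990-09-25) before Tran (1995-06-26).
Among Delgado and Nakamura, alphabetically by surname: Delgado before Nakamura.
Drummond and Johansson both have date of first judicial appointment 2006-08-21, so the next rule applies.
Drummond and Johansson both have date of commission 2014-04-04, so the next rule applies.
Among Drummond and Johansson, alphabetically by surname: Drummond before Johansson.
Full order: Mendoza, Tanaka, Delgado, Nakamura, Tran, Drummond, Johansson.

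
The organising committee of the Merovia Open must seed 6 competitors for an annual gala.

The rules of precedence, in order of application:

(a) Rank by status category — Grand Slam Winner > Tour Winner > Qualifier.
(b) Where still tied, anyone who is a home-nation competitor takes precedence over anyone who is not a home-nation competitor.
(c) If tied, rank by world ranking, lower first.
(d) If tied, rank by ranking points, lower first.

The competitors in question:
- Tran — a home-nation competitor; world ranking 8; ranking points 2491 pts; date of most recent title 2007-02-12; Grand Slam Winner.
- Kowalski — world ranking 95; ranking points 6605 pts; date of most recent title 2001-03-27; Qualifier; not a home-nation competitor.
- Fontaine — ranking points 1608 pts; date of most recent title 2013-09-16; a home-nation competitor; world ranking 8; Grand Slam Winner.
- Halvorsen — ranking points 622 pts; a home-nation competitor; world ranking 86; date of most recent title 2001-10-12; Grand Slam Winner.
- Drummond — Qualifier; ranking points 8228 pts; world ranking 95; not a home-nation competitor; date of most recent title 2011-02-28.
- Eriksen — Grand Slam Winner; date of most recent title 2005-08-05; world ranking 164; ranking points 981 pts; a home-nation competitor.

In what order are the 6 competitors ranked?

By status category: Fontaine, Tran, Halvorsen and Eriksen (Grand Slam Winner); then Kowalski and Drummond (Qualifier).
Fontaine, Tran, Halvorsen and Eriksen are each a home-nation competitor, so the next rule applies.
Among Fontaine, Tran, Halvorsen and Eriksen, by world ranking (lower first): Fontaine and Tran (8) before Halvorsen (86) before Eriksen (164).
Among Fontaine and Tran, by ranking points (lower first): Fontaine (1608 pts) before Tran (2491 pts).
Kowalski and Drummond are each not a home-nation competitor, so the next rule applies.
Kowalski and Drummond both have world ranking 95, so the next rule applies.
Among Kowalski and Drummond, by ranking points (lower first): Kowalski (6605 pts) before Drummond (8228 pts).
Full order: Fontaine, Tran, Halvorsen, Eriksen, Kowalski, Drummond.

Fontaine, Tran, Halvorsen, Eriksen, Kowalski, Drummond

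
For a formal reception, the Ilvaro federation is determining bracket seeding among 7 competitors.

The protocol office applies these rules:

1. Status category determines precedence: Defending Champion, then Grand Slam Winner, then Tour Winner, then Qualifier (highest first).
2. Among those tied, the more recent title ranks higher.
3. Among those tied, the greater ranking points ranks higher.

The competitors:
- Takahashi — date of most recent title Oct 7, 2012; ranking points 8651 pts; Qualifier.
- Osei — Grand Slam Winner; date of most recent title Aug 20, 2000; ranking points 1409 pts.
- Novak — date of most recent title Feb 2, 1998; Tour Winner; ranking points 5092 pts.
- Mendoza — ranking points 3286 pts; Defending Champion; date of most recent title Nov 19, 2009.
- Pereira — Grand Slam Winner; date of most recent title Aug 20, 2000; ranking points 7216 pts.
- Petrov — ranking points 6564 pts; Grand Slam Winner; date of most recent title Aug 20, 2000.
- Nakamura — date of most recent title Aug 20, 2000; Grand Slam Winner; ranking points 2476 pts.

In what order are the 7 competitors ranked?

By status category: Mendoza (Defending Champion); then Pereira, Petrov, Nakamura and Osei (Grand Slam Winner); then Novak (Tour Winner); then Takahashi (Qualifier).
Pereira, Petrov, Nakamura and Osei all have date of most recent title Aug 20, 2000, so the next rule applies.
Among Pereira, Petrov, Nakamura and Osei, by ranking points (higher first): Pereira (7216 pts) before Petrov (6564 pts) before Nakamura (2476 pts) before Osei (1409 pts).
Full order: Mendoza, Pereira, Petrov, Nakamura, Osei, Novak, Takahashi.

Mendoza, Pereira, Petrov, Nakamura, Osei, Novak, Takahashi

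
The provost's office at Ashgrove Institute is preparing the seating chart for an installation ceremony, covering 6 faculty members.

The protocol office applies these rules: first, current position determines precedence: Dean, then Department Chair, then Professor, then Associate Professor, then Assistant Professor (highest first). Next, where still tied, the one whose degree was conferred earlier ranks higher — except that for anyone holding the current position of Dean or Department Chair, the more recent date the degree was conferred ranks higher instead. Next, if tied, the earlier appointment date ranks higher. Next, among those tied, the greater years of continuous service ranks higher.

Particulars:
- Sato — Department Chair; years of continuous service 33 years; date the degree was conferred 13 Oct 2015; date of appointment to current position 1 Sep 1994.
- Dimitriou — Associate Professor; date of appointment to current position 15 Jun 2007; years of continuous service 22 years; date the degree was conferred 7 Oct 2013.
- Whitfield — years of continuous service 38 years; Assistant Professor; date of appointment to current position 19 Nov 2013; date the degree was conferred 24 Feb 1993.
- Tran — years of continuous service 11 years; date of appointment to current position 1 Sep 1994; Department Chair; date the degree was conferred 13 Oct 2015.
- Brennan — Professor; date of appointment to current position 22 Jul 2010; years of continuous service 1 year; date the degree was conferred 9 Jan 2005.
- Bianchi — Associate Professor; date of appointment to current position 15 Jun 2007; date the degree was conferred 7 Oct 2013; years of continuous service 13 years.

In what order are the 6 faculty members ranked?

By current position: Sato and Tran (Department Chair); then Brennan (Professor); then Dimitriou and Bianchi (Associate Professor); then Whitfield (Assistant Professor).
Sato and Tran both have date the degree was conferred 13 Oct 2015, so the next rule applies.
Sato and Tran both have date of appointment to current position 1 Sep 1994, so the next rule applies.
Among Sato and Tran, by years of continuous service (higher first): Sato (33 years) before Tran (11 years).
Dimitriou and Bianchi both have date the degree was conferred 7 Oct 2013, so the next rule applies.
Dimitriou and Bianchi both have date of appointment to current position 15 Jun 2007, so the next rule applies.
Among Dimitriou and Bianchi, by years of continuous service (higher first): Dimitriou (22 years) before Bianchi (13 years).
Full order: Sato, Tran, Brennan, Dimitriou, Bianchi, Whitfield.

Sato, Tran, Brennan, Dimitriou, Bianchi, Whitfield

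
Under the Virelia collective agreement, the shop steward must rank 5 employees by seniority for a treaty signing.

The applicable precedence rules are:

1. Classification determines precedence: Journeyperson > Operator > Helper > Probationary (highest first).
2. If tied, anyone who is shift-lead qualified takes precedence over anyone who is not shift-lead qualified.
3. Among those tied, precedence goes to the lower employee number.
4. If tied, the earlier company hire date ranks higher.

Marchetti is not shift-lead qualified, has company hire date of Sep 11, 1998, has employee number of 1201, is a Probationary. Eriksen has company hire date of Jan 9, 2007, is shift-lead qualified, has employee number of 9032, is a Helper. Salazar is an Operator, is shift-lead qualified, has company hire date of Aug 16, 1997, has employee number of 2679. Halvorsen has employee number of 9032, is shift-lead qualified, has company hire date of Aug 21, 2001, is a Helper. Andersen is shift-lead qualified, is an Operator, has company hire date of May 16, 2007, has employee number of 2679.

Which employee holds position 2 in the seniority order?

Andersen

By classification: Salazar and Andersen (Operator); then Halvorsen and Eriksen (Helper); then Marchetti (Probationary).
Salazar and Andersen are each shift-lead qualified, so the next rule applies.
Salazar and Andersen both have employee number 2679, so the next rule applies.
Among Salazar and Andersen, by company hire date (earlier first): Salazar (Aug 16, 1997) before Andersen (May 16, 2007).
Halvorsen and Eriksen are each shift-lead qualified, so the next rule applies.
Halvorsen and Eriksen both have employee number 9032, so the next rule applies.
Among Halvorsen and Eriksen, by company hire date (earlier first): Halvorsen (Aug 21, 2001) before Eriksen (Jan 9, 2007).
Order: Salazar, Andersen, Halvorsen, Eriksen, Marchetti.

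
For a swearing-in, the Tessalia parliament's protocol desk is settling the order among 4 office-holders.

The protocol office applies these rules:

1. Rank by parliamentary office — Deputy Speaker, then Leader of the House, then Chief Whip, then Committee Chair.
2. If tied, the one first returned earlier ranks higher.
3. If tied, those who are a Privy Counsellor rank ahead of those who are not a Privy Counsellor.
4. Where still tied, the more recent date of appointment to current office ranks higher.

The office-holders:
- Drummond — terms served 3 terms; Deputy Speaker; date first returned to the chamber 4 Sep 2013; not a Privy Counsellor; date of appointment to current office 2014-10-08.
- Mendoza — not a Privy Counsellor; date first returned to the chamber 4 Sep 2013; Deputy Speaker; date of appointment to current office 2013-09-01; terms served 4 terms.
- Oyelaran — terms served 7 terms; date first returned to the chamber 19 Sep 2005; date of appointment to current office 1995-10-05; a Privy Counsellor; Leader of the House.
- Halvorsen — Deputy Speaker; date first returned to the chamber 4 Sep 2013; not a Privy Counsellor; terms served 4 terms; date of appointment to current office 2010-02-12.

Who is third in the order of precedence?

Halvorsen

By parliamentary office: Drummond, Mendoza and Halvorsen (Deputy Speaker); then Oyelaran (Leader of the House).
Drummond, Mendoza and Halvorsen all have date first returned to the chamber 4 Sep 2013, so the next rule applies.
Drummond, Mendoza and Halvorsen are each not a Privy Counsellor, so the next rule applies.
Among Drummond, Mendoza and Halvorsen, by date of appointment to current office (later first): Drummond (2014-10-08) before Mendoza (2013-09-01) before Halvorsen (2010-02-12).
Order: Drummond, Mendoza, Halvorsen, Oyelaran.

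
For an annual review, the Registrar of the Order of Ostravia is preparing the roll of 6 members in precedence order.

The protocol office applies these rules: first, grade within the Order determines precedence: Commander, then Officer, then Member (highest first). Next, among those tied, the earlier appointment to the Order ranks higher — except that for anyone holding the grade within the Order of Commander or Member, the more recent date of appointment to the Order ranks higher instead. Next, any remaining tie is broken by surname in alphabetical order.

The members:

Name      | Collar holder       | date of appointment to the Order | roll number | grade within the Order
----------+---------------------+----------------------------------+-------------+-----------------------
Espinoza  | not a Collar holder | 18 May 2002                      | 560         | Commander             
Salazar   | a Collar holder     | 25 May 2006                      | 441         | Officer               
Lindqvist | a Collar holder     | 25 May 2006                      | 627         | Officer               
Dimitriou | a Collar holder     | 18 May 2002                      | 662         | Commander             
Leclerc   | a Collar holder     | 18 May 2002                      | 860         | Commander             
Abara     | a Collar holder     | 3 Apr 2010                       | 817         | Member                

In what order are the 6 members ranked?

Dimitriou, Espinoza, Leclerc, Lindqvist, Salazar, Abara

By grade within the Order: Dimitriou, Espinoza and Leclerc (Commander); then Lindqvist and Salazar (Officer); then Abara (Member).
Dimitriou, Espinoza and Leclerc all have date of appointment to the Order 18 May 2002, so the next rule applies.
Among Dimitriou, Espinoza and Leclerc, alphabetically by surname: Dimitriou before Espinoza before Leclerc.
Lindqvist and Salazar both have date of appointment to the Order 25 May 2006, so the next rule applies.
Among Lindqvist and Salazar, alphabetically by surname: Lindqvist before Salazar.
Full order: Dimitriou, Espinoza, Leclerc, Lindqvist, Salazar, Abara.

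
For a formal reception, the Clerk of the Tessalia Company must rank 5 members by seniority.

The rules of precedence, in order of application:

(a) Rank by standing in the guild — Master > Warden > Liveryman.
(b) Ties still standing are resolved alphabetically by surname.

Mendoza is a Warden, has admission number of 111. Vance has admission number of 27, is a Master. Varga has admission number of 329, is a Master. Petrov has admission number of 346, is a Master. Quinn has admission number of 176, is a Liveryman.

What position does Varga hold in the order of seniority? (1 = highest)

3

By standing in the guild: Petrov, Vance and Varga (Master); then Mendoza (Warden); then Quinn (Liveryman).
Among Petrov, Vance and Varga, alphabetically by surname: Petrov before Vance before Varga.
Order: Petrov, Vance, Varga, Mendoza, Quinn. So position 3.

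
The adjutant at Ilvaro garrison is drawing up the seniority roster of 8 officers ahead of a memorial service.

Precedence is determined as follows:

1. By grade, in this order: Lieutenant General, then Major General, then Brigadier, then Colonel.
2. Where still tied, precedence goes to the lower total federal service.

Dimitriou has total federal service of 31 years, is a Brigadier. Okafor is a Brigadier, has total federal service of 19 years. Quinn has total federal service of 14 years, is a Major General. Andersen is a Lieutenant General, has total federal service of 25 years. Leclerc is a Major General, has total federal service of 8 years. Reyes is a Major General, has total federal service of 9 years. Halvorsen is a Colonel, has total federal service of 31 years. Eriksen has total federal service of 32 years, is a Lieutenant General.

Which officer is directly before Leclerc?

Eriksen

By grade: Andersen and Eriksen (Lieutenant General); then Leclerc, Reyes and Quinn (Major General); then Okafor and Dimitriou (Brigadier); then Halvorsen (Colonel).
Among Andersen and Eriksen, by total federal service (lower first): Andersen (25 years) before Eriksen (32 years).
Among Leclerc, Reyes and Quinn, by total federal service (lower first): Leclerc (8 years) before Reyes (9 years) before Quinn (14 years).
Among Okafor and Dimitriou, by total federal service (lower first): Okafor (19 years) before Dimitriou (31 years).
Order: Andersen, Eriksen, Leclerc, Reyes, Quinn, Okafor, Dimitriou, Halvorsen.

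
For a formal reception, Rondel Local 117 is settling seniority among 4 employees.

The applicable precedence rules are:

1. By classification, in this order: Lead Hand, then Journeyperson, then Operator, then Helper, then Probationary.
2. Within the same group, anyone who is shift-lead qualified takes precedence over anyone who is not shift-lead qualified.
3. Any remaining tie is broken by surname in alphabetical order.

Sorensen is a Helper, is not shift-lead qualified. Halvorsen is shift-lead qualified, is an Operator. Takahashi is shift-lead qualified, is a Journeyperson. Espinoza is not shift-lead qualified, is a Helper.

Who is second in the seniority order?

Halvorsen

By classification: Takahashi (Journeyperson); then Halvorsen (Operator); then Espinoza and Sorensen (Helper).
Espinoza and Sorensen are each not shift-lead qualified, so the next rule applies.
Among Espinoza and Sorensen, alphabetically by surname: Espinoza before Sorensen.
Order: Takahashi, Halvorsen, Espinoza, Sorensen.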